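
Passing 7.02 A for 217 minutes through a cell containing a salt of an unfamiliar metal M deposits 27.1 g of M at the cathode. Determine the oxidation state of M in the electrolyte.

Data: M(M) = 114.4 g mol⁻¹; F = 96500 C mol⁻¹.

+4

Q = I·t = 7.020 A × 13020 s = 91400 C, so n(e⁻) = 91400/96500 = 0.9472 mol.
n(M) deposited = 27.1 / 114.4 = 0.2369 mol.
Electrons per atom = n(e⁻)/n(M) = 0.9472 / 0.2369 = 4.00 ≈ 4, so the ion is M⁴⁺.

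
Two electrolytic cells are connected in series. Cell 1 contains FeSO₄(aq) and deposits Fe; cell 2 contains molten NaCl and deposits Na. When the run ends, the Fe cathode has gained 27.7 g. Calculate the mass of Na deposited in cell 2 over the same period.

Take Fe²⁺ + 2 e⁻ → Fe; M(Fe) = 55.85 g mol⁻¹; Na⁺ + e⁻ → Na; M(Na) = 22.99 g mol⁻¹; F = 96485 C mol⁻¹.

n(Fe) = 27.7 / 55.85 = 0.4960 mol.
Since Fe²⁺ + 2 e⁻ → Fe, n(e⁻) passed = 2 × 0.4960 = 0.9919 mol.
Cells in series carry the same charge, so the same 0.9919 mol of electrons passes through cell 2.
Na⁺ + e⁻ → Na, so n(Na) = 0.9919 / 1 = 0.9919 mol.
m(Na) = 0.9919 × 22.99 = 22.8 g.

22.8 g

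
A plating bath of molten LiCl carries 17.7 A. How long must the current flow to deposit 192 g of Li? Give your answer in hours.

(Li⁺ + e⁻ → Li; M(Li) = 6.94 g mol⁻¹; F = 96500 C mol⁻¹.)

n(Li) = m/M = 192 / 6.94 = 27.67 mol.
Each Li atom requires 1 electron, so n(e⁻) = 1 × 27.67 = 27.67 mol.
Q = n(e⁻)·F = 27.67 × 96500 = 2670000 C.
t = Q/I = 2670000 / 17.70 A = 150800 s = 41.9 h.

41.9 h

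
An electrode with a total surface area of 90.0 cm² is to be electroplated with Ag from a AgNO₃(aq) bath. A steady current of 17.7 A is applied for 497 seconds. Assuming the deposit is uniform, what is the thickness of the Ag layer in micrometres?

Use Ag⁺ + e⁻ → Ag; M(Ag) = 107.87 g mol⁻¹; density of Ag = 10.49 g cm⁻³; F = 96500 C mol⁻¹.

Q = I·t = 17.70 × 497.00 = 8797 C; n(e⁻) = 0.09116 mol.
n(Ag) = n(e⁻)/1 = 0.09116 mol, so m = 0.09116 × 107.87 = 9.833 g.
Volume = m/ρ = 9.833 / 10.49 = 0.9374 cm³.
Thickness = V/A = 0.9374 / 90.0 = 0.0104 cm = 104 μm.

104 μm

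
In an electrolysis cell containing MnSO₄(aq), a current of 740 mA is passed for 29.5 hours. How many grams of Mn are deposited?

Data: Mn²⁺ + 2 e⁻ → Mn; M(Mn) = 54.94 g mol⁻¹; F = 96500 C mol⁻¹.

22.4 g

Q = I·t = 0.7400 A × 106200 s = 78590 C.
n(e⁻) = Q/F = 78590 / 96500 = 0.8144 mol.
Mn²⁺ + 2 e⁻ → Mn, so n(Mn) = n(e⁻)/2 = 0.4072 mol.
m = n·M = 0.4072 × 54.94 = 22.4 g.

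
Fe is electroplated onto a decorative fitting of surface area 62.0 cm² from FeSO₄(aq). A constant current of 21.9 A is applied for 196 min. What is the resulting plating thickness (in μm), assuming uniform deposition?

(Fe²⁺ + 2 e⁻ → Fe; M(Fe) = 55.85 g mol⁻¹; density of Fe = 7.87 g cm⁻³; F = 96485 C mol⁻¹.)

1530 μm

Q = I·t = 21.90 × 11760 = 257500 C; n(e⁻) = 2.669 mol.
n(Fe) = n(e⁻)/2 = 1.335 mol, so m = 1.335 × 55.85 = 74.54 g.
Volume = m/ρ = 74.54 / 7.87 = 9.471 cm³.
Thickness = V/A = 9.471 / 62.0 = 0.153 cm = 1530 μm.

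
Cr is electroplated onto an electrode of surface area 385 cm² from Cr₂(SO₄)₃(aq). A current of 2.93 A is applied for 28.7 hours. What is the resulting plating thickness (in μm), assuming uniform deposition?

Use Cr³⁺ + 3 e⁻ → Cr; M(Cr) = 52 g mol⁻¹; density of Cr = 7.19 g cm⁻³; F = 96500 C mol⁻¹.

Q = I·t = 2.930 × 103320 = 302700 C; n(e⁻) = 3.137 mol.
n(Cr) = n(e⁻)/3 = 1.046 mol, so m = 1.046 × 52 = 54.38 g.
Volume = m/ρ = 54.38 / 7.19 = 7.563 cm³.
Thickness = V/A = 7.563 / 385 = 0.0196 cm = 196 μm.

196 μm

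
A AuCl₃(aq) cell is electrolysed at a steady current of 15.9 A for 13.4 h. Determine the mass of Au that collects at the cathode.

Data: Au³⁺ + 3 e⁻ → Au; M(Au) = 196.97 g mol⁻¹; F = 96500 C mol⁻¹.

Q = I·t = 15.90 A × 48240 s = 767000 C.
n(e⁻) = Q/F = 767000 / 96500 = 7.948 mol.
Au³⁺ + 3 e⁻ → Au, so n(Au) = n(e⁻)/3 = 2.649 mol.
m = n·M = 2.649 × 196.97 = 522 g.

522 g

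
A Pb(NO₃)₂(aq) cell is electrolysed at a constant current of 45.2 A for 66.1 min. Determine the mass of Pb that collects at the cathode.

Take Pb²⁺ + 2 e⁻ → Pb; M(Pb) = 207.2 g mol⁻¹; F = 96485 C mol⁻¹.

192 g

Q = I·t = 45.20 A × 3966.0 s = 179300 C.
n(e⁻) = Q/F = 179300 / 96485 = 1.858 mol.
Pb²⁺ + 2 e⁻ → Pb, so n(Pb) = n(e⁻)/2 = 0.9290 mol.
m = n·M = 0.9290 × 207.2 = 192 g.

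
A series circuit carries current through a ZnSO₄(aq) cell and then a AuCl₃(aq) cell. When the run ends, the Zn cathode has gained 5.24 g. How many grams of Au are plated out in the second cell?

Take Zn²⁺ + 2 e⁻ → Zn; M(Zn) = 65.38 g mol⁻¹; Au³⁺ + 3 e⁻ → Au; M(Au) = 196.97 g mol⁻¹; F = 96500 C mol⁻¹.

n(Zn) = 5.24 / 65.38 = 0.08015 mol.
Since Zn²⁺ + 2 e⁻ → Zn, n(e⁻) passed = 2 × 0.08015 = 0.1603 mol.
Cells in series carry the same charge, so the same 0.1603 mol of electrons passes through cell 2.
Au³⁺ + 3 e⁻ → Au, so n(Au) = 0.1603 / 3 = 0.05343 mol.
m(Au) = 0.05343 × 196.97 = 10.5 g.

10.5 g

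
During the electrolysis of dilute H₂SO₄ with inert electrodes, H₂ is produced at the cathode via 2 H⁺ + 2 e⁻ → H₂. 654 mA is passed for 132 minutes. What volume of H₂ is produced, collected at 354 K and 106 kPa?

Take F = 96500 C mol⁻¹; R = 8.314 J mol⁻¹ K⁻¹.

Q = I·t = 0.6540 A × 7920.0 s = 5180 C.
n(e⁻) = Q/F = 5180 / 96500 = 0.05368 mol.
2 electrons are transferred per H₂ molecule, so n(H₂) = 0.05368 / 2 = 0.02684 mol.
V = nRT/P = (0.02684 × 8.314 × 354) / (106 × 10³ Pa) = 7.45 × 10⁻⁴ m³ = 0.745 L.

0.745 L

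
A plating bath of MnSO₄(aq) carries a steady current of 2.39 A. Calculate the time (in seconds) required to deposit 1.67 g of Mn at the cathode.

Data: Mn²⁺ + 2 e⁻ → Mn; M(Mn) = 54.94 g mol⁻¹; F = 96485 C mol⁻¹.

n(Mn) = m/M = 1.67 / 54.94 = 0.03040 mol.
Each Mn atom requires 2 electrons, so n(e⁻) = 2 × 0.03040 = 0.06079 mol.
Q = n(e⁻)·F = 0.06079 × 96485 = 5866 C.
t = Q/I = 5866 / 2.390 A = 2454 s.

2450 s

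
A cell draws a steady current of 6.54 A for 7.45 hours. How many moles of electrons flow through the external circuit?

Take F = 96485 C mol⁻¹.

Q = I·t = 6.540 A × 26820 s = 175400 C.
n(e⁻) = Q/F = 175400 / 96485 = 1.82 mol.

1.82 mol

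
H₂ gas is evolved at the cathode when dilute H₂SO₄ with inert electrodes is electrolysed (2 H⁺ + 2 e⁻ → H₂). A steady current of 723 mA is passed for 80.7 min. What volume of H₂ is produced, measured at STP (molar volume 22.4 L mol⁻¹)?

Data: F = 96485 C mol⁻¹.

Q = I·t = 0.7230 A × 4842.0 s = 3501 C.
n(e⁻) = Q/F = 3501 / 96485 = 0.03628 mol.
2 electrons are transferred per H₂ molecule, so n(H₂) = 0.03628 / 2 = 0.01814 mol.
V = n × V_m = 0.01814 × 22.4 = 0.406 L.

0.406 L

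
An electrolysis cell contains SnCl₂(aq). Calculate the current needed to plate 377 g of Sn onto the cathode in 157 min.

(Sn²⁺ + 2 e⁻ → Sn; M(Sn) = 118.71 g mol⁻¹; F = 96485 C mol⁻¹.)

65.1 A

n(Sn) = 377 / 118.71 = 3.176 mol.
n(e⁻) = 2 × 3.176 = 6.352 mol.
Q = n(e⁻)·F = 6.352 × 96485 = 612800 C.
I = Q/t = 612800 / 9420.0 s = 65.1 A.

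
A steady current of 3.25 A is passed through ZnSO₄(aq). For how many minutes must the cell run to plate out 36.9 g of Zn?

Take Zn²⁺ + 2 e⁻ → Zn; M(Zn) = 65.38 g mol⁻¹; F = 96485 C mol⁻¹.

n(Zn) = m/M = 36.9 / 65.38 = 0.5644 mol.
Each Zn atom requires 2 electrons, so n(e⁻) = 2 × 0.5644 = 1.129 mol.
Q = n(e⁻)·F = 1.129 × 96485 = 108900 C.
t = Q/I = 108900 / 3.250 A = 33510 s = 559 min.

559 min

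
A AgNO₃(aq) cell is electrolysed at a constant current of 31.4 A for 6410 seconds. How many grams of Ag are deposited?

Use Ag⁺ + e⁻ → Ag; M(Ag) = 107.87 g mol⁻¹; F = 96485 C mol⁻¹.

Q = I·t = 31.40 A × 6410.0 s = 201300 C.
n(e⁻) = Q/F = 201300 / 96485 = 2.086 mol.
Ag⁺ + e⁻ → Ag, so n(Ag) = n(e⁻)/1 = 2.086 mol.
m = n·M = 2.086 × 107.87 = 225 g.

225 g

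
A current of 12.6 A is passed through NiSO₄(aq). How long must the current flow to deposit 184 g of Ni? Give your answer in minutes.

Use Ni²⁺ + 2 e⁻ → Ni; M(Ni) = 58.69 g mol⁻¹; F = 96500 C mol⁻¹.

800 min

n(Ni) = m/M = 184 / 58.69 = 3.135 mol.
Each Ni atom requires 2 electrons, so n(e⁻) = 2 × 3.135 = 6.270 mol.
Q = n(e⁻)·F = 6.270 × 96500 = 605100 C.
t = Q/I = 605100 / 12.60 A = 48020 s = 800 min.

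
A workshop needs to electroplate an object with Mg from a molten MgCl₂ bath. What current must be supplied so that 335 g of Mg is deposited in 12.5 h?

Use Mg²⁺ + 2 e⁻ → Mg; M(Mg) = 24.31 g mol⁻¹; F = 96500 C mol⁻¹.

n(Mg) = 335 / 24.31 = 13.78 mol.
n(e⁻) = 2 × 13.78 = 27.56 mol.
Q = n(e⁻)·F = 27.56 × 96500 = 2660000 C.
I = Q/t = 2660000 / 45000 s = 59.1 A.

59.1 A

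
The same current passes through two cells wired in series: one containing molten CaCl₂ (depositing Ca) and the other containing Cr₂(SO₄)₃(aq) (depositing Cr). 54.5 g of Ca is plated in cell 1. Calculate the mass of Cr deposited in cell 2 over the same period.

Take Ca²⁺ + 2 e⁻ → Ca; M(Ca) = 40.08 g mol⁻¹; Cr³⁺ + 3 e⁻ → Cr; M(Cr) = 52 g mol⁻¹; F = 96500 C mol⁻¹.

47.1 g

n(Ca) = 54.5 / 40.08 = 1.360 mol.
Since Ca²⁺ + 2 e⁻ → Ca, n(e⁻) passed = 2 × 1.360 = 2.720 mol.
Cells in series carry the same charge, so the same 2.720 mol of electrons passes through cell 2.
Cr³⁺ + 3 e⁻ → Cr, so n(Cr) = 2.720 / 3 = 0.9065 mol.
m(Cr) = 0.9065 × 52 = 47.1 g.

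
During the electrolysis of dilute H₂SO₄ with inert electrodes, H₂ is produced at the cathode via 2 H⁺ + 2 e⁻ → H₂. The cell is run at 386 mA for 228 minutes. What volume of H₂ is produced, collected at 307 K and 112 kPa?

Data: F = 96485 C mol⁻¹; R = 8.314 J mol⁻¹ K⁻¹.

Q = I·t = 0.3860 A × 13680 s = 5280 C.
n(e⁻) = Q/F = 5280 / 96485 = 0.05473 mol.
2 electrons are transferred per H₂ molecule, so n(H₂) = 0.05473 / 2 = 0.02736 mol.
V = nRT/P = (0.02736 × 8.314 × 307) / (112 × 10³ Pa) = 6.24 × 10⁻⁴ m³ = 0.624 L.

0.624 L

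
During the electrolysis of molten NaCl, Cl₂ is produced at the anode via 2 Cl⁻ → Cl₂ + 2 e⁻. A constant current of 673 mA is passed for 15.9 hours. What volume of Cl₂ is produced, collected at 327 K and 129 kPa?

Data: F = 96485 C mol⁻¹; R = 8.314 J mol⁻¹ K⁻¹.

4.21 L

Q = I·t = 0.6730 A × 57240 s = 38520 C.
n(e⁻) = Q/F = 38520 / 96485 = 0.3993 mol.
2 electrons are transferred per Cl₂ molecule, so n(Cl₂) = 0.3993 / 2 = 0.1996 mol.
V = nRT/P = (0.1996 × 8.314 × 327) / (129 × 10³ Pa) = 0.00421 m³ = 4.21 L.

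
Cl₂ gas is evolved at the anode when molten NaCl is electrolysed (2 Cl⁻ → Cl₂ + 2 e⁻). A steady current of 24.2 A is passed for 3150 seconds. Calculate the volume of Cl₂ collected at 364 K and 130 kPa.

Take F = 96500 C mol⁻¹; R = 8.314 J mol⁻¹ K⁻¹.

9.19 L

Q = I·t = 24.20 A × 3150.0 s = 76230 C.
n(e⁻) = Q/F = 76230 / 96500 = 0.7899 mol.
2 electrons are transferred per Cl₂ molecule, so n(Cl₂) = 0.7899 / 2 = 0.3950 mol.
V = nRT/P = (0.3950 × 8.314 × 364) / (130 × 10³ Pa) = 0.00919 m³ = 9.19 L.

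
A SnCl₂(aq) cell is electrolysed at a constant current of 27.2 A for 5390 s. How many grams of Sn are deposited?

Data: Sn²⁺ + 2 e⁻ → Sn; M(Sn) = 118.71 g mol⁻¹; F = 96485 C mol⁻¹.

90.2 g

Q = I·t = 27.20 A × 5390.0 s = 146600 C.
n(e⁻) = Q/F = 146600 / 96485 = 1.519 mol.
Sn²⁺ + 2 e⁻ → Sn, so n(Sn) = n(e⁻)/2 = 0.7597 mol.
m = n·M = 0.7597 × 118.71 = 90.2 g.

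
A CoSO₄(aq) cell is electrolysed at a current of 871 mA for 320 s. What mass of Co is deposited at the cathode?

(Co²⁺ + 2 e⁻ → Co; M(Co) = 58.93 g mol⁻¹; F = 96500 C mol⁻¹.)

Q = I·t = 0.8710 A × 320.00 s = 278.7 C.
n(e⁻) = Q/F = 278.7 / 96500 = 0.002888 mol.
Co²⁺ + 2 e⁻ → Co, so n(Co) = n(e⁻)/2 = 0.001444 mol.
m = n·M = 0.001444 × 58.93 = 0.0851 g.

0.0851 g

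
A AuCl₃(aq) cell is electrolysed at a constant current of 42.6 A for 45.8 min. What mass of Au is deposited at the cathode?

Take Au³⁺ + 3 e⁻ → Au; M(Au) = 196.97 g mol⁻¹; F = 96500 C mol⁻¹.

79.6 g

Q = I·t = 42.60 A × 2748.0 s = 117100 C.
n(e⁻) = Q/F = 117100 / 96500 = 1.213 mol.
Au³⁺ + 3 e⁻ → Au, so n(Au) = n(e⁻)/3 = 0.4044 mol.
m = n·M = 0.4044 × 196.97 = 79.6 g.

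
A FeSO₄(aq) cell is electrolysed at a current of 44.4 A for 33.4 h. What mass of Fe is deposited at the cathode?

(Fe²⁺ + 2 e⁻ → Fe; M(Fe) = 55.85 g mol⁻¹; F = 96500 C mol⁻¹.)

1540 g

Q = I·t = 44.40 A × 120240 s = 5339000 C.
n(e⁻) = Q/F = 5339000 / 96500 = 55.32 mol.
Fe²⁺ + 2 e⁻ → Fe, so n(Fe) = n(e⁻)/2 = 27.66 mol.
m = n·M = 27.66 × 55.85 = 1540 g.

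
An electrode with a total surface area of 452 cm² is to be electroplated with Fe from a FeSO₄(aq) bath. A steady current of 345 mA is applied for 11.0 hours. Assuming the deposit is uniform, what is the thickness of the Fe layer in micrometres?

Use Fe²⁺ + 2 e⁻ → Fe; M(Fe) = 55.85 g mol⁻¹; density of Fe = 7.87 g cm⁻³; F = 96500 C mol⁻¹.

11.1 μm

Q = I·t = 0.3450 × 39600 = 13660 C; n(e⁻) = 0.1416 mol.
n(Fe) = n(e⁻)/2 = 0.07079 mol, so m = 0.07079 × 55.85 = 3.953 g.
Volume = m/ρ = 3.953 / 7.87 = 0.5023 cm³.
Thickness = V/A = 0.5023 / 452 = 0.00111 cm = 11.1 μm.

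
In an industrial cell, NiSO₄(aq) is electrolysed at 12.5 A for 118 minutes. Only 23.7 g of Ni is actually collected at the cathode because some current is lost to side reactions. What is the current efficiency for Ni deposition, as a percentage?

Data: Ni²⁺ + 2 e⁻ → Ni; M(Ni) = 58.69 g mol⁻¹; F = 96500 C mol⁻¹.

Q = I·t = 12.50 × 7080.0 = 88500 C; n(e⁻) = 88500/96500 = 0.9171 mol.
Theoretical n(Ni) = n(e⁻)/2 = 0.4585 mol, i.e. m_theo = 0.4585 × 58.69 = 26.91 g.
Efficiency = m_actual / m_theo = 23.7 / 26.91 = 88.1 %.

88.1 %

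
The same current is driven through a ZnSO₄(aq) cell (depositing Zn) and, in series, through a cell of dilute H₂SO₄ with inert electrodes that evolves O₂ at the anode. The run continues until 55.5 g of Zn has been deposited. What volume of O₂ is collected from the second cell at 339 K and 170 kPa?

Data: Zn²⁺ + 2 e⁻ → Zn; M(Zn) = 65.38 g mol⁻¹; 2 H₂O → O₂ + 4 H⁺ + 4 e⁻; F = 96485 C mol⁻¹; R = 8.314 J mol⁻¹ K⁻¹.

n(Zn) = 55.5 / 65.38 = 0.8489 mol, so n(e⁻) = 2 × 0.8489 = 1.698 mol.
The cells are in series, so the same 1.698 mol of electrons passes through the second cell.
2 H₂O → O₂ + 4 H⁺ + 4 e⁻ — 4 mol e⁻ per mol O₂, so n(O₂) = 1.698/4 = 0.4244 mol.
V = nRT/P = (0.4244 × 8.314 × 339) / (170 × 10³) = 0.00704 m³ = 7.04 L.

7.04 L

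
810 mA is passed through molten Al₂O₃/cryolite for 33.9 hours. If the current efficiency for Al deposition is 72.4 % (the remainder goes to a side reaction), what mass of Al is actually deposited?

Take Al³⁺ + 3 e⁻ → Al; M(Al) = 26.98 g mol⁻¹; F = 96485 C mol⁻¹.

Q = I·t = 0.8100 × 122040 = 98850 C.
n(e⁻) = 98850/96485 = 1.025 mol; theoretically n(Al) = 1.025/3 = 0.3415 mol, m_theo = 9.214 g.
At 72.4 % efficiency, m_actual = 0.724 × 9.214 = 6.67 g.

6.67 g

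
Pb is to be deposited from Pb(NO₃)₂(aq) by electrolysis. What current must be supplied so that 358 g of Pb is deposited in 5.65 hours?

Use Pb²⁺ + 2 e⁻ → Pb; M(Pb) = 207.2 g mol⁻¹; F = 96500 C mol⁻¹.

n(Pb) = 358 / 207.2 = 1.728 mol.
n(e⁻) = 2 × 1.728 = 3.456 mol.
Q = n(e⁻)·F = 3.456 × 96500 = 333500 C.
I = Q/t = 333500 / 20340 s = 16.4 A.

16.4 A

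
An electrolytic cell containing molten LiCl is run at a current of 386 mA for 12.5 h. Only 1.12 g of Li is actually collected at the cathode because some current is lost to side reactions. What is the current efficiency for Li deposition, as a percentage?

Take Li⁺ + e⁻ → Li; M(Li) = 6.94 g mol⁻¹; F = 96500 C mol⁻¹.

89.7 %

Q = I·t = 0.3860 × 45000 = 17370 C; n(e⁻) = 17370/96500 = 0.1800 mol.
Theoretical n(Li) = n(e⁻)/1 = 0.1800 mol, i.e. m_theo = 0.1800 × 6.94 = 1.249 g.
Efficiency = m_actual / m_theo = 1.12 / 1.249 = 89.7 %.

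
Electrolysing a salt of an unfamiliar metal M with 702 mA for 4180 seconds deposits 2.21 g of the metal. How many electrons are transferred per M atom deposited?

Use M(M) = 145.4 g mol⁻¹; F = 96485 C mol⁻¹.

Q = I·t = 0.7020 A × 4180.0 s = 2934 C, so n(e⁻) = 2934/96485 = 0.03041 mol.
n(M) deposited = 2.21 / 145.4 = 0.01520 mol.
Electrons per atom = n(e⁻)/n(M) = 0.03041 / 0.01520 = 2.00 ≈ 2, so the ion is M²⁺.

2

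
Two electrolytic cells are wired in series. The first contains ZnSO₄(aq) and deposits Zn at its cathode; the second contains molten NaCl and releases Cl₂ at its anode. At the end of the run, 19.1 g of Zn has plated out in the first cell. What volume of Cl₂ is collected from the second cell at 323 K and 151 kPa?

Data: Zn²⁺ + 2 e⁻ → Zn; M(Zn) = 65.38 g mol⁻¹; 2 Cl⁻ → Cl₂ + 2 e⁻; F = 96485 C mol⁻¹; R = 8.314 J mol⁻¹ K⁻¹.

n(Zn) = 19.1 / 65.38 = 0.2921 mol, so n(e⁻) = 2 × 0.2921 = 0.5843 mol.
The cells are in series, so the same 0.5843 mol of electrons passes through the second cell.
2 Cl⁻ → Cl₂ + 2 e⁻ — 2 mol e⁻ per mol Cl₂, so n(Cl₂) = 0.5843/2 = 0.2921 mol.
V = nRT/P = (0.2921 × 8.314 × 323) / (151 × 10³) = 0.00520 m³ = 5.20 L.

5.20 L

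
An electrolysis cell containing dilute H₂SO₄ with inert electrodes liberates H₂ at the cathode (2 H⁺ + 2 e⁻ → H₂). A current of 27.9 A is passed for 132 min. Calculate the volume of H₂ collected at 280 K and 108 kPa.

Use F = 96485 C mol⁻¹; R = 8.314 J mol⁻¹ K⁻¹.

Q = I·t = 27.90 A × 7920.0 s = 221000 C.
n(e⁻) = Q/F = 221000 / 96485 = 2.290 mol.
2 electrons are transferred per H₂ molecule, so n(H₂) = 2.290 / 2 = 1.145 mol.
V = nRT/P = (1.145 × 8.314 × 280) / (108 × 10³ Pa) = 0.0247 m³ = 24.7 L.

24.7 L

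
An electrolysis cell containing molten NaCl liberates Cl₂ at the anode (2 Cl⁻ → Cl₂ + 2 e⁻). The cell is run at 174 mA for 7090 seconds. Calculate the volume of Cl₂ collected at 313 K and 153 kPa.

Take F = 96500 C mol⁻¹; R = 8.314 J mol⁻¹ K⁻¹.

0.109 L

Q = I·t = 0.1740 A × 7090.0 s = 1234 C.
n(e⁻) = Q/F = 1234 / 96500 = 0.01278 mol.
2 electrons are transferred per Cl₂ molecule, so n(Cl₂) = 0.01278 / 2 = 0.006392 mol.
V = nRT/P = (0.006392 × 8.314 × 313) / (153 × 10³ Pa) = 1.09 × 10⁻⁴ m³ = 0.109 L.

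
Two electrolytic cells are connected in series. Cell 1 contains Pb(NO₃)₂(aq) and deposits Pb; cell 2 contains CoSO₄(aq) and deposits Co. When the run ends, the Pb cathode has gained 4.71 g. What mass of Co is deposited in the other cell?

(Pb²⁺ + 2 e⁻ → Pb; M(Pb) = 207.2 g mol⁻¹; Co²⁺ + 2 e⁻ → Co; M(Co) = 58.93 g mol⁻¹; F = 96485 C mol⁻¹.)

n(Pb) = 4.71 / 207.2 = 0.02273 mol.
Since Pb²⁺ + 2 e⁻ → Pb, n(e⁻) passed = 2 × 0.02273 = 0.04546 mol.
Cells in series carry the same charge, so the same 0.04546 mol of electrons passes through cell 2.
Co²⁺ + 2 e⁻ → Co, so n(Co) = 0.04546 / 2 = 0.02273 mol.
m(Co) = 0.02273 × 58.93 = 1.34 g.

1.34 g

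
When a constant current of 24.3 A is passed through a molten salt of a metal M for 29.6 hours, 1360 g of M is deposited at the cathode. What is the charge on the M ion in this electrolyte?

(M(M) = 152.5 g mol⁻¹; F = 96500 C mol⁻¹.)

Q = I·t = 24.30 A × 106560 s = 2589000 C, so n(e⁻) = 2589000/96500 = 26.83 mol.
n(M) deposited = 1360 / 152.5 = 8.918 mol.
Electrons per atom = n(e⁻)/n(M) = 26.83 / 8.918 = 3.01 ≈ 3, so the ion is M³⁺.

+3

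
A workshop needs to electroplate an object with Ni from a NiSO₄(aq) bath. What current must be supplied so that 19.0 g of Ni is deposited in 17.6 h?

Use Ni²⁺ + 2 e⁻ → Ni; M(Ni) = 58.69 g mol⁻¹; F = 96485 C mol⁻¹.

n(Ni) = 19.0 / 58.69 = 0.3237 mol.
n(e⁻) = 2 × 0.3237 = 0.6475 mol.
Q = n(e⁻)·F = 0.6475 × 96485 = 62470 C.
I = Q/t = 62470 / 63360 s = 0.986 A.

0.986 A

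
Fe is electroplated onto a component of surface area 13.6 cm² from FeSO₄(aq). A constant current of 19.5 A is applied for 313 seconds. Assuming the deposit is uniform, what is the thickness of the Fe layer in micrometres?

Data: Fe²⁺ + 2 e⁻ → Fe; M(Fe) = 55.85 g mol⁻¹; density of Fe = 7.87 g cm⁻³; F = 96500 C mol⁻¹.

Q = I·t = 19.50 × 313.00 = 6104 C; n(e⁻) = 0.06325 mol.
n(Fe) = n(e⁻)/2 = 0.03162 mol, so m = 0.03162 × 55.85 = 1.766 g.
Volume = m/ρ = 1.766 / 7.87 = 0.2244 cm³.
Thickness = V/A = 0.2244 / 13.6 = 0.0165 cm = 165 μm.

165 μm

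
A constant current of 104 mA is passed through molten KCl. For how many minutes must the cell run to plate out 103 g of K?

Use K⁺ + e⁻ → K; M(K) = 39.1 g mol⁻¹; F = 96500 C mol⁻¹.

n(K) = m/M = 103 / 39.1 = 2.634 mol.
Each K atom requires 1 electron, so n(e⁻) = 1 × 2.634 = 2.634 mol.
Q = n(e⁻)·F = 2.634 × 96500 = 254200 C.
t = Q/I = 254200 / 0.1040 A = 2444000 s = 40700 min.

40700 min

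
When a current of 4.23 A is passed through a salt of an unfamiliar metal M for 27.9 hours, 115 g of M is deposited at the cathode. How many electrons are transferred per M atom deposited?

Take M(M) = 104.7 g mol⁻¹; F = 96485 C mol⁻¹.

4

Q = I·t = 4.230 A × 100440 s = 424900 C, so n(e⁻) = 424900/96485 = 4.403 mol.
n(M) deposited = 115 / 104.7 = 1.098 mol.
Electrons per atom = n(e⁻)/n(M) = 4.403 / 1.098 = 4.01 ≈ 4, so the ion is M⁴⁺.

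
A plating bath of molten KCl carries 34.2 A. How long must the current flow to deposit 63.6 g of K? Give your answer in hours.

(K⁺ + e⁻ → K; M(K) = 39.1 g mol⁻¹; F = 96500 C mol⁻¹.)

1.27 h

n(K) = m/M = 63.6 / 39.1 = 1.627 mol.
Each K atom requires 1 electron, so n(e⁻) = 1 × 1.627 = 1.627 mol.
Q = n(e⁻)·F = 1.627 × 96500 = 157000 C.
t = Q/I = 157000 / 34.20 A = 4590 s = 1.27 h.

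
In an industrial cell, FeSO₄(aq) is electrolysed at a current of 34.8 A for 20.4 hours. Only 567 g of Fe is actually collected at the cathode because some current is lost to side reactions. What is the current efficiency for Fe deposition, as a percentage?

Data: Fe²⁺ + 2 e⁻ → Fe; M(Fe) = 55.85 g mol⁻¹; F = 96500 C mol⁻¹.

76.7 %

Q = I·t = 34.80 × 73440 = 2556000 C; n(e⁻) = 2556000/96500 = 26.48 mol.
Theoretical n(Fe) = n(e⁻)/2 = 13.24 mol, i.e. m_theo = 13.24 × 55.85 = 739.6 g.
Efficiency = m_actual / m_theo = 567 / 739.6 = 76.7 %.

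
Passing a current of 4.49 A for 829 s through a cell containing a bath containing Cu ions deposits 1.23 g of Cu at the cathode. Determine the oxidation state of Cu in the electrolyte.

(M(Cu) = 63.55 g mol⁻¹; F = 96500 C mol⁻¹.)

+2

Q = I·t = 4.490 A × 829.00 s = 3722 C, so n(e⁻) = 3722/96500 = 0.03857 mol.
n(Cu) deposited = 1.23 / 63.55 = 0.01935 mol.
Electrons per atom = n(e⁻)/n(Cu) = 0.03857 / 0.01935 = 1.99 ≈ 2, so the ion is Cu²⁺.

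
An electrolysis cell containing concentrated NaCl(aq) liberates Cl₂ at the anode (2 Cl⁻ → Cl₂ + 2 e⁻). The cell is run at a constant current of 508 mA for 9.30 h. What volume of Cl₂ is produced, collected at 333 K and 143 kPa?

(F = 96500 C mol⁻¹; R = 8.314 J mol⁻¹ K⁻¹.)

Q = I·t = 0.5080 A × 33480 s = 17010 C.
n(e⁻) = Q/F = 17010 / 96500 = 0.1762 mol.
2 electrons are transferred per Cl₂ molecule, so n(Cl₂) = 0.1762 / 2 = 0.08812 mol.
V = nRT/P = (0.08812 × 8.314 × 333) / (143 × 10³ Pa) = 0.00171 m³ = 1.71 L.

1.71 L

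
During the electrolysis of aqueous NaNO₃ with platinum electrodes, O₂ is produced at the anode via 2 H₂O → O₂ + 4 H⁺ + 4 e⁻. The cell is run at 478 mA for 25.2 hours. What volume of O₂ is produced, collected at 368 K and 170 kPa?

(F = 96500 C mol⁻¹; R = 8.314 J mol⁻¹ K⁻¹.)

2.02 L

Q = I·t = 0.4780 A × 90720 s = 43360 C.
n(e⁻) = Q/F = 43360 / 96500 = 0.4494 mol.
4 electrons are transferred per O₂ molecule, so n(O₂) = 0.4494 / 4 = 0.1123 mol.
V = nRT/P = (0.1123 × 8.314 × 368) / (170 × 10³ Pa) = 0.00202 m³ = 2.02 L.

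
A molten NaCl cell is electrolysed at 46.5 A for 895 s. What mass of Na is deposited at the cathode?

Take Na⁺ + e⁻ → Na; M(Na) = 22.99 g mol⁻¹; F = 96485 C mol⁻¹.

Q = I·t = 46.50 A × 895.00 s = 41620 C.
n(e⁻) = Q/F = 41620 / 96485 = 0.4313 mol.
Na⁺ + e⁻ → Na, so n(Na) = n(e⁻)/1 = 0.4313 mol.
m = n·M = 0.4313 × 22.99 = 9.92 g.

9.92 g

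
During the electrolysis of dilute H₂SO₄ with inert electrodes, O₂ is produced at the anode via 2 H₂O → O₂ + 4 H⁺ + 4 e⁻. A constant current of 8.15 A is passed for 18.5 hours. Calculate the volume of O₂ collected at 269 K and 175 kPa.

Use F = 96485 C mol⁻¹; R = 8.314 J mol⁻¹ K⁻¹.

Q = I·t = 8.150 A × 66600 s = 542800 C.
n(e⁻) = Q/F = 542800 / 96485 = 5.626 mol.
4 electrons are transferred per O₂ molecule, so n(O₂) = 5.626 / 4 = 1.406 mol.
V = nRT/P = (1.406 × 8.314 × 269) / (175 × 10³ Pa) = 0.0180 m³ = 18.0 L.

18.0 L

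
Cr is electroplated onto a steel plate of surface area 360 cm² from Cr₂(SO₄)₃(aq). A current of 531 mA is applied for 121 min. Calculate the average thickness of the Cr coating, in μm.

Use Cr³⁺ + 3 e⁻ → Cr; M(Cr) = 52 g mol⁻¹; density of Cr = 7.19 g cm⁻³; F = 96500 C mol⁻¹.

Q = I·t = 0.5310 × 7260.0 = 3855 C; n(e⁻) = 0.03995 mol.
n(Cr) = n(e⁻)/3 = 0.01332 mol, so m = 0.01332 × 52 = 0.6924 g.
Volume = m/ρ = 0.6924 / 7.19 = 0.09631 cm³.
Thickness = V/A = 0.09631 / 360 = 2.68 × 10⁻⁴ cm = 2.68 μm.

2.68 μm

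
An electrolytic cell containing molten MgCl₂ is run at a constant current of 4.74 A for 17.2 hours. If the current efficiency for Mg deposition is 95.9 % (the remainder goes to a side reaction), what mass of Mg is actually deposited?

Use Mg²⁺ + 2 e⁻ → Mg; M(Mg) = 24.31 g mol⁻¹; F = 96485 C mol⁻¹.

Q = I·t = 4.740 × 61920 = 293500 C.
n(e⁻) = 293500/96485 = 3.042 mol; theoretically n(Mg) = 3.042/2 = 1.521 mol, m_theo = 36.97 g.
At 95.9 % efficiency, m_actual = 0.959 × 36.97 = 35.5 g.

35.5 g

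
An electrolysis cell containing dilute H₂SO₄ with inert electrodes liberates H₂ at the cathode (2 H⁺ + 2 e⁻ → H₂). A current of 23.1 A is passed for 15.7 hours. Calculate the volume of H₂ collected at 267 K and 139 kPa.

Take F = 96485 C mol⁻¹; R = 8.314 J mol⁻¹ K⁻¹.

108 L

Q = I·t = 23.10 A × 56520 s = 1306000 C.
n(e⁻) = Q/F = 1306000 / 96485 = 13.53 mol.
2 electrons are transferred per H₂ molecule, so n(H₂) = 13.53 / 2 = 6.766 mol.
V = nRT/P = (6.766 × 8.314 × 267) / (139 × 10³ Pa) = 0.108 m³ = 108 L.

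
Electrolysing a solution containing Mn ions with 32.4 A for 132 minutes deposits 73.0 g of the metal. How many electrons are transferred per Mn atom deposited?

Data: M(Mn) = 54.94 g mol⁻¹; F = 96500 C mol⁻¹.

Q = I·t = 32.40 A × 7920.0 s = 256600 C, so n(e⁻) = 256600/96500 = 2.659 mol.
n(Mn) deposited = 73.0 / 54.94 = 1.329 mol.
Electrons per atom = n(e⁻)/n(Mn) = 2.659 / 1.329 = 2.00 ≈ 2, so the ion is Mn²⁺.

2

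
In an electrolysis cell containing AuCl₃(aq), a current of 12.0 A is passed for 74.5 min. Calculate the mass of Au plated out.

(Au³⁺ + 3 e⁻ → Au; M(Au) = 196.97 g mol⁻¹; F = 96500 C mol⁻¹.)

Q = I·t = 12.00 A × 4470.0 s = 53640 C.
n(e⁻) = Q/F = 53640 / 96500 = 0.5559 mol.
Au³⁺ + 3 e⁻ → Au, so n(Au) = n(e⁻)/3 = 0.1853 mol.
m = n·M = 0.1853 × 196.97 = 36.5 g.

36.5 g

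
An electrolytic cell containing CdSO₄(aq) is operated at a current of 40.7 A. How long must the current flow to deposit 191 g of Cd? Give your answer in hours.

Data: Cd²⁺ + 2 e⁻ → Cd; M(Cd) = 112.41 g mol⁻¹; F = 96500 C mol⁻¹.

2.24 h

n(Cd) = m/M = 191 / 112.41 = 1.699 mol.
Each Cd atom requires 2 electrons, so n(e⁻) = 2 × 1.699 = 3.398 mol.
Q = n(e⁻)·F = 3.398 × 96500 = 327900 C.
t = Q/I = 327900 / 40.70 A = 8057 s = 2.24 h.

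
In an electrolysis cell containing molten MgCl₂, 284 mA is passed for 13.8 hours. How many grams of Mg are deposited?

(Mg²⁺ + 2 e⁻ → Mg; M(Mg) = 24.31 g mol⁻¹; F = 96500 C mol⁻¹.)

1.78 g

Q = I·t = 0.2840 A × 49680 s = 14110 C.
n(e⁻) = Q/F = 14110 / 96500 = 0.1462 mol.
Mg²⁺ + 2 e⁻ → Mg, so n(Mg) = n(e⁻)/2 = 0.07310 mol.
m = n·M = 0.07310 × 24.31 = 1.78 g.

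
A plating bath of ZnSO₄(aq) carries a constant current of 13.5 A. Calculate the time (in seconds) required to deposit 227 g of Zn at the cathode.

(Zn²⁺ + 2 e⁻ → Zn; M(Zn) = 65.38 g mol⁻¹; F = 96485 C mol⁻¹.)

n(Zn) = m/M = 227 / 65.38 = 3.472 mol.
Each Zn atom requires 2 electrons, so n(e⁻) = 2 × 3.472 = 6.944 mol.
Q = n(e⁻)·F = 6.944 × 96485 = 670000 C.
t = Q/I = 670000 / 13.50 A = 49630 s.

49600 s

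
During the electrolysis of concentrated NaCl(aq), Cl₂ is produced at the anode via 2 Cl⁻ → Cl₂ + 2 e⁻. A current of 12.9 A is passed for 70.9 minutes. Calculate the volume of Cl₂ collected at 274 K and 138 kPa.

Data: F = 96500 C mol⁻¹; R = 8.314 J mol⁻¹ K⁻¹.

4.69 L

Q = I·t = 12.90 A × 4254.0 s = 54880 C.
n(e⁻) = Q/F = 54880 / 96500 = 0.5687 mol.
2 electrons are transferred per Cl₂ molecule, so n(Cl₂) = 0.5687 / 2 = 0.2843 mol.
V = nRT/P = (0.2843 × 8.314 × 274) / (138 × 10³ Pa) = 0.00469 m³ = 4.69 L.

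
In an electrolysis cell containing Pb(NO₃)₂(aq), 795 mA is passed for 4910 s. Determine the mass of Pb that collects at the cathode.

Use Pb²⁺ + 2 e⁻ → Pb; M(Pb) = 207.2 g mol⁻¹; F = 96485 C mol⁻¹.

Q = I·t = 0.7950 A × 4910.0 s = 3903 C.
n(e⁻) = Q/F = 3903 / 96485 = 0.04046 mol.
Pb²⁺ + 2 e⁻ → Pb, so n(Pb) = n(e⁻)/2 = 0.02023 mol.
m = n·M = 0.02023 × 207.2 = 4.19 g.

4.19 g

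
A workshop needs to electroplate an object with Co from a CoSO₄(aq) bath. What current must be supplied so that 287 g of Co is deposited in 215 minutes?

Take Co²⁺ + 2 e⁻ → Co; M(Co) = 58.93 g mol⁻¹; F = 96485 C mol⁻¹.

72.9 A

n(Co) = 287 / 58.93 = 4.870 mol.
n(e⁻) = 2 × 4.870 = 9.740 mol.
Q = n(e⁻)·F = 9.740 × 96485 = 939800 C.
I = Q/t = 939800 / 12900 s = 72.9 A.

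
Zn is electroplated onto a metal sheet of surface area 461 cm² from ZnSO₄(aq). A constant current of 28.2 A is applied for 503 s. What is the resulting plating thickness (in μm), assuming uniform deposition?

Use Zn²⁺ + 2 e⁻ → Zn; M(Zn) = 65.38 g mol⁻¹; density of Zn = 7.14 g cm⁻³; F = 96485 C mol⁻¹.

14.6 μm

Q = I·t = 28.20 × 503.00 = 14180 C; n(e⁻) = 0.1470 mol.
n(Zn) = n(e⁻)/2 = 0.07351 mol, so m = 0.07351 × 65.38 = 4.806 g.
Volume = m/ρ = 4.806 / 7.14 = 0.6731 cm³.
Thickness = V/A = 0.6731 / 461 = 0.00146 cm = 14.6 μm.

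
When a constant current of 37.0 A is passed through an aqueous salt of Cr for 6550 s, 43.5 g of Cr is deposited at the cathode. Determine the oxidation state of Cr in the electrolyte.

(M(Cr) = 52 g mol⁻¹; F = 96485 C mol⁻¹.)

Q = I·t = 37.00 A × 6550.0 s = 242400 C, so n(e⁻) = 242400/96485 = 2.512 mol.
n(Cr) deposited = 43.5 / 52 = 0.8365 mol.
Electrons per atom = n(e⁻)/n(Cr) = 2.512 / 0.8365 = 3.00 ≈ 3, so the ion is Cr³⁺.

+3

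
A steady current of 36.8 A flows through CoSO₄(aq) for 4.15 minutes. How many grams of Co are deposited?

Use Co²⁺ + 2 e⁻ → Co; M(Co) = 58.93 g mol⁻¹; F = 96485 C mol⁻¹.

Q = I·t = 36.80 A × 249.00 s = 9163 C.
n(e⁻) = Q/F = 9163 / 96485 = 0.09497 mol.
Co²⁺ + 2 e⁻ → Co, so n(Co) = n(e⁻)/2 = 0.04749 mol.
m = n·M = 0.04749 × 58.93 = 2.80 g.

2.80 g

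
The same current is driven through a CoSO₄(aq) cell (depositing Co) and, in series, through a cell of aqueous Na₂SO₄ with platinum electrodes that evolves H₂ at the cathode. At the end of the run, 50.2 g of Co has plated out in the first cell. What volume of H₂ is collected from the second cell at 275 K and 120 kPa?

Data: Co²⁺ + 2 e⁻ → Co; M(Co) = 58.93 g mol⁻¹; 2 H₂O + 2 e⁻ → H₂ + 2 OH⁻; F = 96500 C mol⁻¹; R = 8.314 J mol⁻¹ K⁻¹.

16.2 L

n(Co) = 50.2 / 58.93 = 0.8519 mol, so n(e⁻) = 2 × 0.8519 = 1.704 mol.
The cells are in series, so the same 1.704 mol of electrons passes through the second cell.
2 H₂O + 2 e⁻ → H₂ + 2 OH⁻ — 2 mol e⁻ per mol H₂, so n(H₂) = 1.704/2 = 0.8519 mol.
V = nRT/P = (0.8519 × 8.314 × 275) / (120 × 10³) = 0.0162 m³ = 16.2 L.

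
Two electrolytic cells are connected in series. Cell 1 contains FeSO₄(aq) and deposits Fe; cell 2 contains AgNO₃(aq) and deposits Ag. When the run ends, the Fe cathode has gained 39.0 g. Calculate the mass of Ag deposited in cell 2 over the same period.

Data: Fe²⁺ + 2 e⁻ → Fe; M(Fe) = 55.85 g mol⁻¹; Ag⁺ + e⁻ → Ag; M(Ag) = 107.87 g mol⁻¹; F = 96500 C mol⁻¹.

151 g

n(Fe) = 39.0 / 55.85 = 0.6983 mol.
Since Fe²⁺ + 2 e⁻ → Fe, n(e⁻) passed = 2 × 0.6983 = 1.397 mol.
Cells in series carry the same charge, so the same 1.397 mol of electrons passes through cell 2.
Ag⁺ + e⁻ → Ag, so n(Ag) = 1.397 / 1 = 1.397 mol.
m(Ag) = 1.397 × 107.87 = 151 g.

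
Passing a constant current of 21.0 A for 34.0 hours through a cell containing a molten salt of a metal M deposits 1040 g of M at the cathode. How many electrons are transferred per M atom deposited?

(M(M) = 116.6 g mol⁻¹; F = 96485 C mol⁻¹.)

Q = I·t = 21.00 A × 122400 s = 2570000 C, so n(e⁻) = 2570000/96485 = 26.64 mol.
n(M) deposited = 1040 / 116.6 = 8.919 mol.
Electrons per atom = n(e⁻)/n(M) = 26.64 / 8.919 = 2.99 ≈ 3, so the ion is M³⁺.

3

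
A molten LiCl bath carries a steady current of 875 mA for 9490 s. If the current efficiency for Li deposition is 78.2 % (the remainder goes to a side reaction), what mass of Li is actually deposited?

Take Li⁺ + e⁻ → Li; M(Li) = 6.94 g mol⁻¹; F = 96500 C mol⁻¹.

Q = I·t = 0.8750 × 9490.0 = 8304 C.
n(e⁻) = 8304/96500 = 0.08605 mol; theoretically n(Li) = 0.08605/1 = 0.08605 mol, m_theo = 0.5972 g.
At 78.2 % efficiency, m_actual = 0.782 × 0.5972 = 0.467 g.

0.467 g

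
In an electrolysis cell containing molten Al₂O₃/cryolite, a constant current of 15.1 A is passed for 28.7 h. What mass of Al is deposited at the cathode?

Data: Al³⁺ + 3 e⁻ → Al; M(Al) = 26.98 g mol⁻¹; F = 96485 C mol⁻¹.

Q = I·t = 15.10 A × 103320 s = 1560000 C.
n(e⁻) = Q/F = 1560000 / 96485 = 16.17 mol.
Al³⁺ + 3 e⁻ → Al, so n(Al) = n(e⁻)/3 = 5.390 mol.
m = n·M = 5.390 × 26.98 = 145 g.

145 g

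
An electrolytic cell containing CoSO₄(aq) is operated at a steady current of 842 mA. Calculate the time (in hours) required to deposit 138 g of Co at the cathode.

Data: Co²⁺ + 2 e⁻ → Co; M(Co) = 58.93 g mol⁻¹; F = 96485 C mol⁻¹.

149 h

n(Co) = m/M = 138 / 58.93 = 2.342 mol.
Each Co atom requires 2 electrons, so n(e⁻) = 2 × 2.342 = 4.684 mol.
Q = n(e⁻)·F = 4.684 × 96485 = 451900 C.
t = Q/I = 451900 / 0.8420 A = 536700 s = 149 h.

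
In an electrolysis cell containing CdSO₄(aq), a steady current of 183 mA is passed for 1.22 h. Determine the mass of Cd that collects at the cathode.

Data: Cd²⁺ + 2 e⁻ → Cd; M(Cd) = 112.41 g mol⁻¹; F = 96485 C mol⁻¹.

Q = I·t = 0.1830 A × 4392.0 s = 803.7 C.
n(e⁻) = Q/F = 803.7 / 96485 = 0.008330 mol.
Cd²⁺ + 2 e⁻ → Cd, so n(Cd) = n(e⁻)/2 = 0.004165 mol.
m = n·M = 0.004165 × 112.41 = 0.468 g.

0.468 g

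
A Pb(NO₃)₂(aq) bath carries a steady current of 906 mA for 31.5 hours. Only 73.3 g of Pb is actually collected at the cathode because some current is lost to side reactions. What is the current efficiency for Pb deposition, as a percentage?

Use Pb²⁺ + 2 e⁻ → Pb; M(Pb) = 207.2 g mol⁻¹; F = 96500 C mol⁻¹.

Q = I·t = 0.9060 × 113400 = 102700 C; n(e⁻) = 102700/96500 = 1.065 mol.
Theoretical n(Pb) = n(e⁻)/2 = 0.5323 mol, i.e. m_theo = 0.5323 × 207.2 = 110.3 g.
Efficiency = m_actual / m_theo = 73.3 / 110.3 = 66.5 %.

66.5 %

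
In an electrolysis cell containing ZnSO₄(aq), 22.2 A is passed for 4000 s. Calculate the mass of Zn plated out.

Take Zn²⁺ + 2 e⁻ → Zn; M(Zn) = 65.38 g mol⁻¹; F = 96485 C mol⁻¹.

Q = I·t = 22.20 A × 4000.0 s = 88800 C.
n(e⁻) = Q/F = 88800 / 96485 = 0.9204 mol.
Zn²⁺ + 2 e⁻ → Zn, so n(Zn) = n(e⁻)/2 = 0.4602 mol.
m = n·M = 0.4602 × 65.38 = 30.1 g.

30.1 g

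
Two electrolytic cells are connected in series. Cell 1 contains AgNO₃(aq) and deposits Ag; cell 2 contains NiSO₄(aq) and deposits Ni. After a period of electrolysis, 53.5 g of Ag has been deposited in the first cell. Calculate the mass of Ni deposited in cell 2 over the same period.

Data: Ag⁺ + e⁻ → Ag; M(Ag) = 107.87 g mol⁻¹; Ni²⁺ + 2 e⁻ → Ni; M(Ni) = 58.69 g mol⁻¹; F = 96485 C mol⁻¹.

14.6 g

n(Ag) = 53.5 / 107.87 = 0.4960 mol.
Since Ag⁺ + e⁻ → Ag, n(e⁻) passed = 1 × 0.4960 = 0.4960 mol.
Cells in series carry the same charge, so the same 0.4960 mol of electrons passes through cell 2.
Ni²⁺ + 2 e⁻ → Ni, so n(Ni) = 0.4960 / 2 = 0.2480 mol.
m(Ni) = 0.2480 × 58.69 = 14.6 g.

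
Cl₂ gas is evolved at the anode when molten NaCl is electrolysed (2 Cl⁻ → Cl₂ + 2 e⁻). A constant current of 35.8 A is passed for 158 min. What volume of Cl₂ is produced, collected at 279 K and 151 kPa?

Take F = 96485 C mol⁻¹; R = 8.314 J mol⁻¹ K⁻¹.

27.0 L

Q = I·t = 35.80 A × 9480.0 s = 339400 C.
n(e⁻) = Q/F = 339400 / 96485 = 3.517 mol.
2 electrons are transferred per Cl₂ molecule, so n(Cl₂) = 3.517 / 2 = 1.759 mol.
V = nRT/P = (1.759 × 8.314 × 279) / (151 × 10³ Pa) = 0.0270 m³ = 27.0 L.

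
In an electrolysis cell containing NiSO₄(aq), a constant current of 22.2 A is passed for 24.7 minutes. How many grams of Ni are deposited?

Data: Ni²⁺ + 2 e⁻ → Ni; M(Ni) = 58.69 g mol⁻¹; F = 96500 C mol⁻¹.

Q = I·t = 22.20 A × 1482.0 s = 32900 C.
n(e⁻) = Q/F = 32900 / 96500 = 0.3409 mol.
Ni²⁺ + 2 e⁻ → Ni, so n(Ni) = n(e⁻)/2 = 0.1705 mol.
m = n·M = 0.1705 × 58.69 = 10.0 g.

10.0 g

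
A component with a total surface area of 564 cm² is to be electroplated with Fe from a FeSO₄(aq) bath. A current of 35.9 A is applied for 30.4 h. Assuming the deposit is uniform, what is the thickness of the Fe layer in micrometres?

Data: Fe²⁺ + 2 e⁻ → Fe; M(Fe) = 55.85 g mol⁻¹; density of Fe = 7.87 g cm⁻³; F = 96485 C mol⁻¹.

2560 μm

Q = I·t = 35.90 × 109440 = 3929000 C; n(e⁻) = 40.72 mol.
n(Fe) = n(e⁻)/2 = 20.36 mol, so m = 20.36 × 55.85 = 1137 g.
Volume = m/ρ = 1137 / 7.87 = 144.5 cm³.
Thickness = V/A = 144.5 / 564 = 0.256 cm = 2560 μm.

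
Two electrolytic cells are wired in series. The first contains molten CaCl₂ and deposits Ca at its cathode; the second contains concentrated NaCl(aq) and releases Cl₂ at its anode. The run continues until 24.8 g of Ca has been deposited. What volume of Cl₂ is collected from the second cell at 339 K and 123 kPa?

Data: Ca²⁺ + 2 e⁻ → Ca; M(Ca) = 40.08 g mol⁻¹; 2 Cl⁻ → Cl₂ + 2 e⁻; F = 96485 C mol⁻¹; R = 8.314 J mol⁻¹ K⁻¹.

n(Ca) = 24.8 / 40.08 = 0.6188 mol, so n(e⁻) = 2 × 0.6188 = 1.238 mol.
The cells are in series, so the same 1.238 mol of electrons passes through the second cell.
2 Cl⁻ → Cl₂ + 2 e⁻ — 2 mol e⁻ per mol Cl₂, so n(Cl₂) = 1.238/2 = 0.6188 mol.
V = nRT/P = (0.6188 × 8.314 × 339) / (123 × 10³) = 0.0142 m³ = 14.2 L.

14.2 L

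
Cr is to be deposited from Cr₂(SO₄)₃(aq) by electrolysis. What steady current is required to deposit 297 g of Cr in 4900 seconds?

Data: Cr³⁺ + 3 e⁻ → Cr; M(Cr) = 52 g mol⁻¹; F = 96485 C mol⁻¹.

337 A

n(Cr) = 297 / 52 = 5.712 mol.
n(e⁻) = 3 × 5.712 = 17.13 mol.
Q = n(e⁻)·F = 17.13 × 96485 = 1653000 C.
I = Q/t = 1653000 / 4900.0 s = 337 A.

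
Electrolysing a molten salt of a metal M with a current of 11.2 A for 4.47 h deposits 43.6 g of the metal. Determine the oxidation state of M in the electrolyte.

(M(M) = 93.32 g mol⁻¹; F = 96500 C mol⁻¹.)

+4

Q = I·t = 11.20 A × 16092 s = 180200 C, so n(e⁻) = 180200/96500 = 1.868 mol.
n(M) deposited = 43.6 / 93.32 = 0.4672 mol.
Electrons per atom = n(e⁻)/n(M) = 1.868 / 0.4672 = 4.00 ≈ 4, so the ion is M⁴⁺.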